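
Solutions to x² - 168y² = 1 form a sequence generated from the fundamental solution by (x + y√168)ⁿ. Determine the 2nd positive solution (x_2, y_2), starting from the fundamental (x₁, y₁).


Step 1: Find the fundamental solution (x₁, y₁) of x² - 168y² = 1.
  Expand √168 as a continued fraction. a₀ = ⌊√168⌋ = 12; iterate m_{k+1} = d_k·a_k − m_k, d_{k+1} = (168 − m_{k+1}²)/d_k, a_{k+1} = ⌊(a₀ + m_{k+1})/d_{k+1}⌋ (starting m₀ = 0, d₀ = 1), with convergents p_k = a_k·p_{k-1} + p_{k-2}, q_k = a_k·q_{k-1} + q_{k-2} (p₋₁ = 1, q₋₁ = 0):
  k = 0: a₀ = 12; p₀/q₀ = 12/1; p₀² − 168·q₀² = 144 − 168 = -24.
  k = 1: m = 12, d = 24, a = ⌊(12 + 12)/24⌋ = 1; p/q = (1·12 + 1)/(1·1 + 0) = 13/1; p² − 168·q² = 169 − 168 = 1.
  The first convergent with p² − 168·q² = 1 gives the fundamental solution (x₁, y₁) = (13, 1).
Step 2: Apply the recurrence (x_{n+1}, y_{n+1}) = (x₁x_n + 168y₁y_n, x₁y_n + y₁x_n) repeatedly.
  From (x_1, y_1) = (13, 1): x_2 = 13·13 + 168·1·1 = 337; y_2 = 13·1 + 1·13 = 26.
Step 3: Verify x_2² - 168·y_2² = 113569 - 113568 = 1 (should be 1). ✓

(x_1, y_1) = (13, 1); (x_2, y_2) = (337, 26).


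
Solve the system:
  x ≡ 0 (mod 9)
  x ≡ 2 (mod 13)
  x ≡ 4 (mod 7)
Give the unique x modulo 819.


Moduli 9, 13, 7 are pairwise coprime; by CRT there is a unique solution modulo M = 9 · 13 · 7 = 819.
Solve pairwise, accumulating the modulus:
  Start with x ≡ 0 (mod 9).
  Combine with x ≡ 2 (mod 13): since gcd(9, 13) = 1, we get a unique residue mod 117.
    Write x = 0 + 9·t and substitute into x ≡ 2 (mod 13): 9·t ≡ 2 − 0 = 2 (mod 13).
    The inverse of 9 mod 13 is 3 (since 9·3 = 27 = 2·13 + 1), so t ≡ 3·2 = 6 ≡ 6 (mod 13).
    Then x = 0 + 9·6 = 54, valid modulo lcm(9, 13) = 117: x ≡ 54 (mod 117).
  Combine with x ≡ 4 (mod 7): since gcd(117, 7) = 1, we get a unique residue mod 819.
    Write x = 54 + 117·t and substitute into x ≡ 4 (mod 7): 117·t ≡ 4 − 54 = -50 (mod 7).
    Reduce coefficients mod 7: 5·t ≡ 6 (mod 7).
    The inverse of 5 mod 7 is 3 (since 5·3 = 15 = 2·7 + 1), so t ≡ 3·6 = 18 ≡ 4 (mod 7).
    Then x = 54 + 117·4 = 522, valid modulo lcm(117, 7) = 819: x ≡ 522 (mod 819).
Verify: 522 mod 9 = 0 ✓, 522 mod 13 = 2 ✓, 522 mod 7 = 4 ✓.

x ≡ 522 (mod 819).


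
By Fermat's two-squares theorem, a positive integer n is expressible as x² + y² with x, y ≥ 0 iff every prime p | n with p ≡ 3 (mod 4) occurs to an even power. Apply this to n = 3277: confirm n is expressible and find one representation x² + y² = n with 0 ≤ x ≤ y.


Step 1: Factor n = 3277 = 29 · 113.
Step 2: Check the mod-4 condition on each prime factor: 29 ≡ 1 (mod 4), exponent 1; 113 ≡ 1 (mod 4), exponent 1.
All primes ≡ 3 (mod 4) appear to even exponent (or don't appear), so by the two-squares theorem n IS expressible as a sum of two squares.
Step 3: Build a representation. Here n = 29 · 113 is a product of primes ≡ 1 (mod 4). Each prime p ≡ 1 (mod 4) is itself a sum of two squares; find a² by testing p − a² for a perfect square:
  29: 29 − 1² = 28, 29 − 2² = 25 = 5² ⇒ 29 = 2² + 5².
  113: 113 − 1² = 112, 113 − 2² = 109, 113 − 3² = 104, 113 − 4² = 97, 113 − 5² = 88, 113 − 6² = 77, 113 − 7² = 64 = 8² ⇒ 113 = 7² + 8².
  Combine using the Brahmagupta–Fibonacci identity (a² + b²)(c² + d²) = (ac − bd)² + (ad + bc)² = (ac + bd)² + (ad − bc)²:
  29 · 113 = 3277: from (2² + 5²)(7² + 8²), take (2·7 − 5·8, 2·8 + 5·7) = (14 − 40, 16 + 35) = (-26, 51); dropping signs (only squares matter) gives (26, 51); check 26² + 51² = 676 + 2601 = 3277 ✓.
Step 4: Order so x ≤ y and verify: 26² + 51² = 676 + 2601 = 3277 = n. ✓

n = 3277 = 26² + 51² (one valid representation with x ≤ y).


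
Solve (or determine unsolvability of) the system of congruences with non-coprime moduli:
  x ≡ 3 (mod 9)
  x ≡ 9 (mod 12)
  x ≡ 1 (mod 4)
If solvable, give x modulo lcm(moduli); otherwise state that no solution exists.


Moduli 9, 12, 4 are not pairwise coprime, so CRT works modulo lcm(m_i) when all pairwise compatibility conditions hold.
Pairwise compatibility: gcd(m_i, m_j) must divide a_i - a_j for every pair.
Merge one congruence at a time:
  Start: x ≡ 3 (mod 9).
  Combine with x ≡ 9 (mod 12): gcd(9, 12) = 3; 9 - 3 = 6, which IS divisible by 3, so compatible.
    Write x = 3 + 9·t and substitute into x ≡ 9 (mod 12): 9·t ≡ 9 − 3 = 6 (mod 12).
    Divide the congruence (and modulus) by g = 3: 3·t ≡ 2 (mod 4).
    The inverse of 3 mod 4 is 3 (since 3·3 = 9 = 2·4 + 1), so t ≡ 3·2 = 6 ≡ 2 (mod 4).
    Then x = 3 + 9·2 = 21, valid modulo lcm(9, 12) = 36: x ≡ 21 (mod 36).
  Combine with x ≡ 1 (mod 4): gcd(36, 4) = 4; 1 - 21 = -20, which IS divisible by 4, so compatible.
    Write x = 21 + 36·t and substitute into x ≡ 1 (mod 4): 36·t ≡ 1 − 21 = -20 (mod 4).
    Divide the congruence (and modulus) by g = 4: 9·t ≡ -5 (mod 1).
    Modulo 1 every t works; take t = 0.
    Then x = 21 + 36·0 = 21, valid modulo lcm(36, 4) = 36: x ≡ 21 (mod 36).
Verify: 21 mod 9 = 3, 21 mod 12 = 9, 21 mod 4 = 1.

x ≡ 21 (mod 36).


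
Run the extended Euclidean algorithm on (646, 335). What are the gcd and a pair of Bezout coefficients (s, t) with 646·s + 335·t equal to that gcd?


Euclidean algorithm on (646, 335) — divide until remainder is 0:
  646 = 1 · 335 + 311
  335 = 1 · 311 + 24
  311 = 12 · 24 + 23
  24 = 1 · 23 + 1
  23 = 23 · 1 + 0
gcd(646, 335) = 1.
Track Bezout coefficients alongside the remainders: start with r₀ = 646 = a·1 + b·0 (s = 1, t = 0) and r₁ = 335 = a·0 + b·1 (s = 0, t = 1); each new remainder r_{k+1} = r_{k-1} − q_k·r_k inherits s_{k+1} = s_{k-1} − q_k·s_k, t_{k+1} = t_{k-1} − q_k·t_k, so r_k = a·s_k + b·t_k at every step:
  q = 1: r = 311, s = 1 − 1·0 = 1, t = 0 − 1·1 = -1  (check: 646·1 + 335·(-1) = 311)
  q = 1: r = 24, s = 0 − 1·1 = -1, t = 1 − 1·(-1) = 2  (check: 646·(-1) + 335·2 = 24)
  q = 12: r = 23, s = 1 − 12·(-1) = 13, t = -1 − 12·2 = -25  (check: 646·13 + 335·(-25) = 23)
  q = 1: r = 1, s = -1 − 1·13 = -14, t = 2 − 1·(-25) = 27  (check: 646·(-14) + 335·27 = 1)
The row with r = 1 (the gcd) gives the Bezout coefficients s = -14, t = 27.
Result: 646 · (-14) + 335 · (27) = 1.

gcd(646, 335) = 1; s = -14, t = 27 (check: 646·(-14) + 335·27 = 1).


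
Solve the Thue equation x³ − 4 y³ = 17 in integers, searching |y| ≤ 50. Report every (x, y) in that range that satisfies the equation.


The equation is x³ - 4y³ = 17. For fixed y, x³ = 4·y³ + 17, so a solution requires the RHS to be a perfect cube.
Strategy: iterate y from -50 to 50, compute RHS = 4·y³ + 17, and check whether it is a (positive or negative) perfect cube.
Check small values of y:
  y = 0: RHS = 17 is not a perfect cube.
  y = 1: RHS = 21 is not a perfect cube.
  y = -1: RHS = 13 is not a perfect cube.
  y = 2: RHS = 49 is not a perfect cube.
  y = -2: RHS = -15 is not a perfect cube.
  y = 3: RHS = 125 = (5)³ ⇒ x = 5 works.
  y = -3: RHS = -91 is not a perfect cube.
Continuing the search up to |y| = 50 finds no further solutions beyond those listed.
Collected solutions: (5, 3).

Solutions (with |y| ≤ 50): (5, 3).


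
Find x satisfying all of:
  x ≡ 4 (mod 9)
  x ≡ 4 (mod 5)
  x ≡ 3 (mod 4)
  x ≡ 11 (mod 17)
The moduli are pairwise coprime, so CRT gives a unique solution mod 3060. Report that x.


Product of moduli M = 9 · 5 · 4 · 17 = 3060.
Merge one congruence at a time:
  Start: x ≡ 4 (mod 9).
  Combine with x ≡ 4 (mod 5); new modulus lcm = 45.
    Write x = 4 + 9·t and substitute into x ≡ 4 (mod 5): 9·t ≡ 4 − 4 = 0 (mod 5).
    Reduce coefficients mod 5: 4·t ≡ 0 (mod 5).
    The inverse of 4 mod 5 is 4 (since 4·4 = 16 = 3·5 + 1), so t ≡ 4·0 = 0 ≡ 0 (mod 5).
    Then x = 4 + 9·0 = 4, valid modulo lcm(9, 5) = 45: x ≡ 4 (mod 45).
  Combine with x ≡ 3 (mod 4); new modulus lcm = 180.
    Write x = 4 + 45·t and substitute into x ≡ 3 (mod 4): 45·t ≡ 3 − 4 = -1 (mod 4).
    Reduce coefficients mod 4: 1·t ≡ 3 (mod 4).
    So t ≡ 3 (mod 4).
    Then x = 4 + 45·3 = 139, valid modulo lcm(45, 4) = 180: x ≡ 139 (mod 180).
  Combine with x ≡ 11 (mod 17); new modulus lcm = 3060.
    Write x = 139 + 180·t and substitute into x ≡ 11 (mod 17): 180·t ≡ 11 − 139 = -128 (mod 17).
    Reduce coefficients mod 17: 10·t ≡ 8 (mod 17).
    The inverse of 10 mod 17 is 12 (since 10·12 = 120 = 7·17 + 1), so t ≡ 12·8 = 96 ≡ 11 (mod 17).
    Then x = 139 + 180·11 = 2119, valid modulo lcm(180, 17) = 3060: x ≡ 2119 (mod 3060).
Verify against each original: 2119 mod 9 = 4, 2119 mod 5 = 4, 2119 mod 4 = 3, 2119 mod 17 = 11.

x ≡ 2119 (mod 3060).


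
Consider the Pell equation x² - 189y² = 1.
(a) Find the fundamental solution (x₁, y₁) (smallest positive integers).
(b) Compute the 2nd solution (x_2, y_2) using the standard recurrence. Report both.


Step 1: Find the fundamental solution (x₁, y₁) of x² - 189y² = 1.
  Expand √189 as a continued fraction. a₀ = ⌊√189⌋ = 13; iterate m_{k+1} = d_k·a_k − m_k, d_{k+1} = (189 − m_{k+1}²)/d_k, a_{k+1} = ⌊(a₀ + m_{k+1})/d_{k+1}⌋ (starting m₀ = 0, d₀ = 1), with convergents p_k = a_k·p_{k-1} + p_{k-2}, q_k = a_k·q_{k-1} + q_{k-2} (p₋₁ = 1, q₋₁ = 0):
  k = 0: a₀ = 13; p₀/q₀ = 13/1; p₀² − 189·q₀² = 169 − 189 = -20.
  k = 1: m = 13, d = 20, a = ⌊(13 + 13)/20⌋ = 1; p/q = (1·13 + 1)/(1·1 + 0) = 14/1; p² − 189·q² = 196 − 189 = 7.
  k = 2: m = 7, d = 7, a = ⌊(13 + 7)/7⌋ = 2; p/q = (2·14 + 13)/(2·1 + 1) = 41/3; p² − 189·q² = 1681 − 1701 = -20.
  k = 3: m = 7, d = 20, a = ⌊(13 + 7)/20⌋ = 1; p/q = (1·41 + 14)/(1·3 + 1) = 55/4; p² − 189·q² = 3025 − 3024 = 1.
  The first convergent with p² − 189·q² = 1 gives the fundamental solution (x₁, y₁) = (55, 4).
Step 2: Apply the recurrence (x_{n+1}, y_{n+1}) = (x₁x_n + 189y₁y_n, x₁y_n + y₁x_n) repeatedly.
  From (x_1, y_1) = (55, 4): x_2 = 55·55 + 189·4·4 = 6049; y_2 = 55·4 + 4·55 = 440.
Step 3: Verify x_2² - 189·y_2² = 36590401 - 36590400 = 1 (should be 1). ✓

(x_1, y_1) = (55, 4); (x_2, y_2) = (6049, 440).


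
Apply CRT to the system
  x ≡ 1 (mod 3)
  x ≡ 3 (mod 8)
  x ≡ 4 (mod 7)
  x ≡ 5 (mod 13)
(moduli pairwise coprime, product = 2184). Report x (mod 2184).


Product of moduli M = 3 · 8 · 7 · 13 = 2184.
Merge one congruence at a time:
  Start: x ≡ 1 (mod 3).
  Combine with x ≡ 3 (mod 8); new modulus lcm = 24.
    Write x = 1 + 3·t and substitute into x ≡ 3 (mod 8): 3·t ≡ 3 − 1 = 2 (mod 8).
    The inverse of 3 mod 8 is 3 (since 3·3 = 9 = 1·8 + 1), so t ≡ 3·2 = 6 ≡ 6 (mod 8).
    Then x = 1 + 3·6 = 19, valid modulo lcm(3, 8) = 24: x ≡ 19 (mod 24).
  Combine with x ≡ 4 (mod 7); new modulus lcm = 168.
    Write x = 19 + 24·t and substitute into x ≡ 4 (mod 7): 24·t ≡ 4 − 19 = -15 (mod 7).
    Reduce coefficients mod 7: 3·t ≡ 6 (mod 7).
    The inverse of 3 mod 7 is 5 (since 3·5 = 15 = 2·7 + 1), so t ≡ 5·6 = 30 ≡ 2 (mod 7).
    Then x = 19 + 24·2 = 67, valid modulo lcm(24, 7) = 168: x ≡ 67 (mod 168).
  Combine with x ≡ 5 (mod 13); new modulus lcm = 2184.
    Write x = 67 + 168·t and substitute into x ≡ 5 (mod 13): 168·t ≡ 5 − 67 = -62 (mod 13).
    Reduce coefficients mod 13: 12·t ≡ 3 (mod 13).
    The inverse of 12 mod 13 is 12 (since 12·12 = 144 = 11·13 + 1), so t ≡ 12·3 = 36 ≡ 10 (mod 13).
    Then x = 67 + 168·10 = 1747, valid modulo lcm(168, 13) = 2184: x ≡ 1747 (mod 2184).
Verify against each original: 1747 mod 3 = 1, 1747 mod 8 = 3, 1747 mod 7 = 4, 1747 mod 13 = 5.

x ≡ 1747 (mod 2184).


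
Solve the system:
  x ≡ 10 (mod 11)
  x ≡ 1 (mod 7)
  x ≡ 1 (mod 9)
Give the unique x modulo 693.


Moduli 11, 7, 9 are pairwise coprime; by CRT there is a unique solution modulo M = 11 · 7 · 9 = 693.
Solve pairwise, accumulating the modulus:
  Start with x ≡ 10 (mod 11).
  Combine with x ≡ 1 (mod 7): since gcd(11, 7) = 1, we get a unique residue mod 77.
    Write x = 10 + 11·t and substitute into x ≡ 1 (mod 7): 11·t ≡ 1 − 10 = -9 (mod 7).
    Reduce coefficients mod 7: 4·t ≡ 5 (mod 7).
    The inverse of 4 mod 7 is 2 (since 4·2 = 8 = 1·7 + 1), so t ≡ 2·5 = 10 ≡ 3 (mod 7).
    Then x = 10 + 11·3 = 43, valid modulo lcm(11, 7) = 77: x ≡ 43 (mod 77).
  Combine with x ≡ 1 (mod 9): since gcd(77, 9) = 1, we get a unique residue mod 693.
    Write x = 43 + 77·t and substitute into x ≡ 1 (mod 9): 77·t ≡ 1 − 43 = -42 (mod 9).
    Reduce coefficients mod 9: 5·t ≡ 3 (mod 9).
    The inverse of 5 mod 9 is 2 (since 5·2 = 10 = 1·9 + 1), so t ≡ 2·3 = 6 ≡ 6 (mod 9).
    Then x = 43 + 77·6 = 505, valid modulo lcm(77, 9) = 693: x ≡ 505 (mod 693).
Verify: 505 mod 11 = 10 ✓, 505 mod 7 = 1 ✓, 505 mod 9 = 1 ✓.

x ≡ 505 (mod 693).


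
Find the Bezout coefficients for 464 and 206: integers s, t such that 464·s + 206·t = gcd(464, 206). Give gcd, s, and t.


Euclidean algorithm on (464, 206) — divide until remainder is 0:
  464 = 2 · 206 + 52
  206 = 3 · 52 + 50
  52 = 1 · 50 + 2
  50 = 25 · 2 + 0
gcd(464, 206) = 2.
Track Bezout coefficients alongside the remainders: start with r₀ = 464 = a·1 + b·0 (s = 1, t = 0) and r₁ = 206 = a·0 + b·1 (s = 0, t = 1); each new remainder r_{k+1} = r_{k-1} − q_k·r_k inherits s_{k+1} = s_{k-1} − q_k·s_k, t_{k+1} = t_{k-1} − q_k·t_k, so r_k = a·s_k + b·t_k at every step:
  q = 2: r = 52, s = 1 − 2·0 = 1, t = 0 − 2·1 = -2  (check: 464·1 + 206·(-2) = 52)
  q = 3: r = 50, s = 0 − 3·1 = -3, t = 1 − 3·(-2) = 7  (check: 464·(-3) + 206·7 = 50)
  q = 1: r = 2, s = 1 − 1·(-3) = 4, t = -2 − 1·7 = -9  (check: 464·4 + 206·(-9) = 2)
The row with r = 2 (the gcd) gives the Bezout coefficients s = 4, t = -9.
Result: 464 · (4) + 206 · (-9) = 2.

gcd(464, 206) = 2; s = 4, t = -9 (check: 464·4 + 206·(-9) = 2).


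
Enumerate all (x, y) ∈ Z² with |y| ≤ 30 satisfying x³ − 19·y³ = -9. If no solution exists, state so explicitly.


The equation is x³ - 19y³ = -9. For fixed y, x³ = 19·y³ − 9, so a solution requires the RHS to be a perfect cube.
Strategy: iterate y from -30 to 30, compute RHS = 19·y³ − 9, and check whether it is a (positive or negative) perfect cube.
Check small values of y:
  y = 0: RHS = -9 is not a perfect cube.
  y = 1: RHS = 10 is not a perfect cube.
  y = -1: RHS = -28 is not a perfect cube.
  y = 2: RHS = 143 is not a perfect cube.
  y = -2: RHS = -161 is not a perfect cube.
  y = 3: RHS = 504 is not a perfect cube.
  y = -3: RHS = -522 is not a perfect cube.
Continuing the search up to |y| = 30 finds no solutions either.
No (x, y) in the scanned range satisfies the equation.

No integer solutions with |y| ≤ 30.


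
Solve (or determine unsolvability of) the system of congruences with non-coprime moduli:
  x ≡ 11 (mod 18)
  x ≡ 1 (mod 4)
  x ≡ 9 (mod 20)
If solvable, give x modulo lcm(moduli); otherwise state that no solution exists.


Moduli 18, 4, 20 are not pairwise coprime, so CRT works modulo lcm(m_i) when all pairwise compatibility conditions hold.
Pairwise compatibility: gcd(m_i, m_j) must divide a_i - a_j for every pair.
Merge one congruence at a time:
  Start: x ≡ 11 (mod 18).
  Combine with x ≡ 1 (mod 4): gcd(18, 4) = 2; 1 - 11 = -10, which IS divisible by 2, so compatible.
    Write x = 11 + 18·t and substitute into x ≡ 1 (mod 4): 18·t ≡ 1 − 11 = -10 (mod 4).
    Divide the congruence (and modulus) by g = 2: 9·t ≡ -5 (mod 2).
    Reduce coefficients mod 2: 1·t ≡ 1 (mod 2).
    So t ≡ 1 (mod 2).
    Then x = 11 + 18·1 = 29, valid modulo lcm(18, 4) = 36: x ≡ 29 (mod 36).
  Combine with x ≡ 9 (mod 20): gcd(36, 20) = 4; 9 - 29 = -20, which IS divisible by 4, so compatible.
    Write x = 29 + 36·t and substitute into x ≡ 9 (mod 20): 36·t ≡ 9 − 29 = -20 (mod 20).
    Divide the congruence (and modulus) by g = 4: 9·t ≡ -5 (mod 5).
    Reduce coefficients mod 5: 4·t ≡ 0 (mod 5).
    The inverse of 4 mod 5 is 4 (since 4·4 = 16 = 3·5 + 1), so t ≡ 4·0 = 0 ≡ 0 (mod 5).
    Then x = 29 + 36·0 = 29, valid modulo lcm(36, 20) = 180: x ≡ 29 (mod 180).
Verify: 29 mod 18 = 11, 29 mod 4 = 1, 29 mod 20 = 9.

x ≡ 29 (mod 180).


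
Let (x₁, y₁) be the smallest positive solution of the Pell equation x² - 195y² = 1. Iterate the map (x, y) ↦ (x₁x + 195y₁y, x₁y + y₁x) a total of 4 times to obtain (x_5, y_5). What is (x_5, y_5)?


Step 1: Find the fundamental solution (x₁, y₁) of x² - 195y² = 1.
  Expand √195 as a continued fraction. a₀ = ⌊√195⌋ = 13; iterate m_{k+1} = d_k·a_k − m_k, d_{k+1} = (195 − m_{k+1}²)/d_k, a_{k+1} = ⌊(a₀ + m_{k+1})/d_{k+1}⌋ (starting m₀ = 0, d₀ = 1), with convergents p_k = a_k·p_{k-1} + p_{k-2}, q_k = a_k·q_{k-1} + q_{k-2} (p₋₁ = 1, q₋₁ = 0):
  k = 0: a₀ = 13; p₀/q₀ = 13/1; p₀² − 195·q₀² = 169 − 195 = -26.
  k = 1: m = 13, d = 26, a = ⌊(13 + 13)/26⌋ = 1; p/q = (1·13 + 1)/(1·1 + 0) = 14/1; p² − 195·q² = 196 − 195 = 1.
  The first convergent with p² − 195·q² = 1 gives the fundamental solution (x₁, y₁) = (14, 1).
Step 2: Apply the recurrence (x_{n+1}, y_{n+1}) = (x₁x_n + 195y₁y_n, x₁y_n + y₁x_n) repeatedly.
  From (x_1, y_1) = (14, 1): x_2 = 14·14 + 195·1·1 = 391; y_2 = 14·1 + 1·14 = 28.
  From (x_2, y_2) = (391, 28): x_3 = 14·391 + 195·1·28 = 10934; y_3 = 14·28 + 1·391 = 783.
  From (x_3, y_3) = (10934, 783): x_4 = 14·10934 + 195·1·783 = 305761; y_4 = 14·783 + 1·10934 = 21896.
  From (x_4, y_4) = (305761, 21896): x_5 = 14·305761 + 195·1·21896 = 8550374; y_5 = 14·21896 + 1·305761 = 612305.
Step 3: Verify x_5² - 195·y_5² = 73108895539876 - 73108895539875 = 1 (should be 1). ✓

(x_1, y_1) = (14, 1); (x_5, y_5) = (8550374, 612305).


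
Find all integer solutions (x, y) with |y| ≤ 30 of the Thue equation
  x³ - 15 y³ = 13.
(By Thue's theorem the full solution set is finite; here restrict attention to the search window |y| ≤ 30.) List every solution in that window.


The equation is x³ - 15y³ = 13. For fixed y, x³ = 15·y³ + 13, so a solution requires the RHS to be a perfect cube.
Strategy: iterate y from -30 to 30, compute RHS = 15·y³ + 13, and check whether it is a (positive or negative) perfect cube.
Check small values of y:
  y = 0: RHS = 13 is not a perfect cube.
  y = 1: RHS = 28 is not a perfect cube.
  y = -1: RHS = -2 is not a perfect cube.
  y = 2: RHS = 133 is not a perfect cube.
  y = -2: RHS = -107 is not a perfect cube.
  y = 3: RHS = 418 is not a perfect cube.
  y = -3: RHS = -392 is not a perfect cube.
Continuing the search up to |y| = 30 finds no solutions either.
No (x, y) in the scanned range satisfies the equation.

No integer solutions with |y| ≤ 30.


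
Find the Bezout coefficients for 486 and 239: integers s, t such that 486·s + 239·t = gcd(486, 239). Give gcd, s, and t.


Euclidean algorithm on (486, 239) — divide until remainder is 0:
  486 = 2 · 239 + 8
  239 = 29 · 8 + 7
  8 = 1 · 7 + 1
  7 = 7 · 1 + 0
gcd(486, 239) = 1.
Track Bezout coefficients alongside the remainders: start with r₀ = 486 = a·1 + b·0 (s = 1, t = 0) and r₁ = 239 = a·0 + b·1 (s = 0, t = 1); each new remainder r_{k+1} = r_{k-1} − q_k·r_k inherits s_{k+1} = s_{k-1} − q_k·s_k, t_{k+1} = t_{k-1} − q_k·t_k, so r_k = a·s_k + b·t_k at every step:
  q = 2: r = 8, s = 1 − 2·0 = 1, t = 0 − 2·1 = -2  (check: 486·1 + 239·(-2) = 8)
  q = 29: r = 7, s = 0 − 29·1 = -29, t = 1 − 29·(-2) = 59  (check: 486·(-29) + 239·59 = 7)
  q = 1: r = 1, s = 1 − 1·(-29) = 30, t = -2 − 1·59 = -61  (check: 486·30 + 239·(-61) = 1)
The row with r = 1 (the gcd) gives the Bezout coefficients s = 30, t = -61.
Result: 486 · (30) + 239 · (-61) = 1.

gcd(486, 239) = 1; s = 30, t = -61 (check: 486·30 + 239·(-61) = 1).


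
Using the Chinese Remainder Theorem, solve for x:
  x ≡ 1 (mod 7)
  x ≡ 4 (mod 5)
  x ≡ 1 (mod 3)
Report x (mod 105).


Moduli 7, 5, 3 are pairwise coprime; by CRT there is a unique solution modulo M = 7 · 5 · 3 = 105.
Solve pairwise, accumulating the modulus:
  Start with x ≡ 1 (mod 7).
  Combine with x ≡ 4 (mod 5): since gcd(7, 5) = 1, we get a unique residue mod 35.
    Write x = 1 + 7·t and substitute into x ≡ 4 (mod 5): 7·t ≡ 4 − 1 = 3 (mod 5).
    Reduce coefficients mod 5: 2·t ≡ 3 (mod 5).
    The inverse of 2 mod 5 is 3 (since 2·3 = 6 = 1·5 + 1), so t ≡ 3·3 = 9 ≡ 4 (mod 5).
    Then x = 1 + 7·4 = 29, valid modulo lcm(7, 5) = 35: x ≡ 29 (mod 35).
  Combine with x ≡ 1 (mod 3): since gcd(35, 3) = 1, we get a unique residue mod 105.
    Write x = 29 + 35·t and substitute into x ≡ 1 (mod 3): 35·t ≡ 1 − 29 = -28 (mod 3).
    Reduce coefficients mod 3: 2·t ≡ 2 (mod 3).
    The inverse of 2 mod 3 is 2 (since 2·2 = 4 = 1·3 + 1), so t ≡ 2·2 = 4 ≡ 1 (mod 3).
    Then x = 29 + 35·1 = 64, valid modulo lcm(35, 3) = 105: x ≡ 64 (mod 105).
Verify: 64 mod 7 = 1 ✓, 64 mod 5 = 4 ✓, 64 mod 3 = 1 ✓.

x ≡ 64 (mod 105).


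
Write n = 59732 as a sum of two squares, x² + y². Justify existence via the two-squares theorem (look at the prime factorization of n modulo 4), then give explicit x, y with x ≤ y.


Step 1: Factor n = 59732 = 2^2 · 109 · 137.
Step 2: Check the mod-4 condition on each prime factor: 2 = 2 (special); 109 ≡ 1 (mod 4), exponent 1; 137 ≡ 1 (mod 4), exponent 1.
All primes ≡ 3 (mod 4) appear to even exponent (or don't appear), so by the two-squares theorem n IS expressible as a sum of two squares.
Step 3: Build a representation. Group n = k² · m with k = 2 and m = 109 · 137 = 14933 (a product of primes ≡ 1 (mod 4)); a representation of m scales to one of n via (k·x)² + (k·y)² = k²(x² + y²). Each prime p ≡ 1 (mod 4) is itself a sum of two squares; find a² by testing p − a² for a perfect square:
  109: 109 − 1² = 108, 109 − 2² = 105, 109 − 3² = 100 = 10² ⇒ 109 = 3² + 10².
  137: 137 − 1² = 136, 137 − 2² = 133, 137 − 3² = 128, 137 − 4² = 121 = 11² ⇒ 137 = 4² + 11².
  Combine using the Brahmagupta–Fibonacci identity (a² + b²)(c² + d²) = (ac − bd)² + (ad + bc)² = (ac + bd)² + (ad − bc)²:
  109 · 137 = 14933: from (3² + 10²)(4² + 11²), take (3·4 − 10·11, 3·11 + 10·4) = (12 − 110, 33 + 40) = (-98, 73); dropping signs (only squares matter) gives (98, 73); check 98² + 73² = 9604 + 5329 = 14933 ✓.
  Scale by k = 2: (2·98, 2·73) = (196, 146).
Step 4: Order so x ≤ y and verify: 146² + 196² = 21316 + 38416 = 59732 = n. ✓

n = 59732 = 146² + 196² (one valid representation with x ≤ y).


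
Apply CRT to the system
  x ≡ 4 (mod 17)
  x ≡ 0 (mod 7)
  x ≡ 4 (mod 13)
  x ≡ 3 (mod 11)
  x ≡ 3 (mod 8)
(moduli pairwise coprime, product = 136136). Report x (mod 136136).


Product of moduli M = 17 · 7 · 13 · 11 · 8 = 136136.
Merge one congruence at a time:
  Start: x ≡ 4 (mod 17).
  Combine with x ≡ 0 (mod 7); new modulus lcm = 119.
    Write x = 4 + 17·t and substitute into x ≡ 0 (mod 7): 17·t ≡ 0 − 4 = -4 (mod 7).
    Reduce coefficients mod 7: 3·t ≡ 3 (mod 7).
    The inverse of 3 mod 7 is 5 (since 3·5 = 15 = 2·7 + 1), so t ≡ 5·3 = 15 ≡ 1 (mod 7).
    Then x = 4 + 17·1 = 21, valid modulo lcm(17, 7) = 119: x ≡ 21 (mod 119).
  Combine with x ≡ 4 (mod 13); new modulus lcm = 1547.
    Write x = 21 + 119·t and substitute into x ≡ 4 (mod 13): 119·t ≡ 4 − 21 = -17 (mod 13).
    Reduce coefficients mod 13: 2·t ≡ 9 (mod 13).
    The inverse of 2 mod 13 is 7 (since 2·7 = 14 = 1·13 + 1), so t ≡ 7·9 = 63 ≡ 11 (mod 13).
    Then x = 21 + 119·11 = 1330, valid modulo lcm(119, 13) = 1547: x ≡ 1330 (mod 1547).
  Combine with x ≡ 3 (mod 11); new modulus lcm = 17017.
    Write x = 1330 + 1547·t and substitute into x ≡ 3 (mod 11): 1547·t ≡ 3 − 1330 = -1327 (mod 11).
    Reduce coefficients mod 11: 7·t ≡ 4 (mod 11).
    The inverse of 7 mod 11 is 8 (since 7·8 = 56 = 5·11 + 1), so t ≡ 8·4 = 32 ≡ 10 (mod 11).
    Then x = 1330 + 1547·10 = 16800, valid modulo lcm(1547, 11) = 17017: x ≡ 16800 (mod 17017).
  Combine with x ≡ 3 (mod 8); new modulus lcm = 136136.
    Write x = 16800 + 17017·t and substitute into x ≡ 3 (mod 8): 17017·t ≡ 3 − 16800 = -16797 (mod 8).
    Reduce coefficients mod 8: 1·t ≡ 3 (mod 8).
    So t ≡ 3 (mod 8).
    Then x = 16800 + 17017·3 = 67851, valid modulo lcm(17017, 8) = 136136: x ≡ 67851 (mod 136136).
Verify against each original: 67851 mod 17 = 4, 67851 mod 7 = 0, 67851 mod 13 = 4, 67851 mod 11 = 3, 67851 mod 8 = 3.

x ≡ 67851 (mod 136136).


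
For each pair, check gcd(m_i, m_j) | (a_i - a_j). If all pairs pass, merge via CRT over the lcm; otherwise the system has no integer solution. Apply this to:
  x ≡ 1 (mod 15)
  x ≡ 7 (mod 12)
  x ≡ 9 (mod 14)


Moduli 15, 12, 14 are not pairwise coprime, so CRT works modulo lcm(m_i) when all pairwise compatibility conditions hold.
Pairwise compatibility: gcd(m_i, m_j) must divide a_i - a_j for every pair.
Merge one congruence at a time:
  Start: x ≡ 1 (mod 15).
  Combine with x ≡ 7 (mod 12): gcd(15, 12) = 3; 7 - 1 = 6, which IS divisible by 3, so compatible.
    Write x = 1 + 15·t and substitute into x ≡ 7 (mod 12): 15·t ≡ 7 − 1 = 6 (mod 12).
    Divide the congruence (and modulus) by g = 3: 5·t ≡ 2 (mod 4).
    Reduce coefficients mod 4: 1·t ≡ 2 (mod 4).
    So t ≡ 2 (mod 4).
    Then x = 1 + 15·2 = 31, valid modulo lcm(15, 12) = 60: x ≡ 31 (mod 60).
  Combine with x ≡ 9 (mod 14): gcd(60, 14) = 2; 9 - 31 = -22, which IS divisible by 2, so compatible.
    Write x = 31 + 60·t and substitute into x ≡ 9 (mod 14): 60·t ≡ 9 − 31 = -22 (mod 14).
    Divide the congruence (and modulus) by g = 2: 30·t ≡ -11 (mod 7).
    Reduce coefficients mod 7: 2·t ≡ 3 (mod 7).
    The inverse of 2 mod 7 is 4 (since 2·4 = 8 = 1·7 + 1), so t ≡ 4·3 = 12 ≡ 5 (mod 7).
    Then x = 31 + 60·5 = 331, valid modulo lcm(60, 14) = 420: x ≡ 331 (mod 420).
Verify: 331 mod 15 = 1, 331 mod 12 = 7, 331 mod 14 = 9.

x ≡ 331 (mod 420).


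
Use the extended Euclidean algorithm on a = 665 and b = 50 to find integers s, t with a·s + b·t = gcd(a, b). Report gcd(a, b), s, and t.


Euclidean algorithm on (665, 50) — divide until remainder is 0:
  665 = 13 · 50 + 15
  50 = 3 · 15 + 5
  15 = 3 · 5 + 0
gcd(665, 50) = 5.
Track Bezout coefficients alongside the remainders: start with r₀ = 665 = a·1 + b·0 (s = 1, t = 0) and r₁ = 50 = a·0 + b·1 (s = 0, t = 1); each new remainder r_{k+1} = r_{k-1} − q_k·r_k inherits s_{k+1} = s_{k-1} − q_k·s_k, t_{k+1} = t_{k-1} − q_k·t_k, so r_k = a·s_k + b·t_k at every step:
  q = 13: r = 15, s = 1 − 13·0 = 1, t = 0 − 13·1 = -13  (check: 665·1 + 50·(-13) = 15)
  q = 3: r = 5, s = 0 − 3·1 = -3, t = 1 − 3·(-13) = 40  (check: 665·(-3) + 50·40 = 5)
The row with r = 5 (the gcd) gives the Bezout coefficients s = -3, t = 40.
Result: 665 · (-3) + 50 · (40) = 5.

gcd(665, 50) = 5; s = -3, t = 40 (check: 665·(-3) + 50·40 = 5).


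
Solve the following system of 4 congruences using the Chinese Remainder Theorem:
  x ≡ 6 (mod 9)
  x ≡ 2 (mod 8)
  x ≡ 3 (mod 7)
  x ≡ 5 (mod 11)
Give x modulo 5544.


Product of moduli M = 9 · 8 · 7 · 11 = 5544.
Merge one congruence at a time:
  Start: x ≡ 6 (mod 9).
  Combine with x ≡ 2 (mod 8); new modulus lcm = 72.
    Write x = 6 + 9·t and substitute into x ≡ 2 (mod 8): 9·t ≡ 2 − 6 = -4 (mod 8).
    Reduce coefficients mod 8: 1·t ≡ 4 (mod 8).
    So t ≡ 4 (mod 8).
    Then x = 6 + 9·4 = 42, valid modulo lcm(9, 8) = 72: x ≡ 42 (mod 72).
  Combine with x ≡ 3 (mod 7); new modulus lcm = 504.
    Write x = 42 + 72·t and substitute into x ≡ 3 (mod 7): 72·t ≡ 3 − 42 = -39 (mod 7).
    Reduce coefficients mod 7: 2·t ≡ 3 (mod 7).
    The inverse of 2 mod 7 is 4 (since 2·4 = 8 = 1·7 + 1), so t ≡ 4·3 = 12 ≡ 5 (mod 7).
    Then x = 42 + 72·5 = 402, valid modulo lcm(72, 7) = 504: x ≡ 402 (mod 504).
  Combine with x ≡ 5 (mod 11); new modulus lcm = 5544.
    Write x = 402 + 504·t and substitute into x ≡ 5 (mod 11): 504·t ≡ 5 − 402 = -397 (mod 11).
    Reduce coefficients mod 11: 9·t ≡ 10 (mod 11).
    The inverse of 9 mod 11 is 5 (since 9·5 = 45 = 4·11 + 1), so t ≡ 5·10 = 50 ≡ 6 (mod 11).
    Then x = 402 + 504·6 = 3426, valid modulo lcm(504, 11) = 5544: x ≡ 3426 (mod 5544).
Verify against each original: 3426 mod 9 = 6, 3426 mod 8 = 2, 3426 mod 7 = 3, 3426 mod 11 = 5.

x ≡ 3426 (mod 5544).


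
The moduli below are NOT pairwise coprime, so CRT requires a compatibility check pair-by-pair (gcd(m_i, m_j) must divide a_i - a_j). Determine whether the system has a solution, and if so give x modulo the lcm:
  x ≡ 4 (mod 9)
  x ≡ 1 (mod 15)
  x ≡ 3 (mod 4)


Moduli 9, 15, 4 are not pairwise coprime, so CRT works modulo lcm(m_i) when all pairwise compatibility conditions hold.
Pairwise compatibility: gcd(m_i, m_j) must divide a_i - a_j for every pair.
Merge one congruence at a time:
  Start: x ≡ 4 (mod 9).
  Combine with x ≡ 1 (mod 15): gcd(9, 15) = 3; 1 - 4 = -3, which IS divisible by 3, so compatible.
    Write x = 4 + 9·t and substitute into x ≡ 1 (mod 15): 9·t ≡ 1 − 4 = -3 (mod 15).
    Divide the congruence (and modulus) by g = 3: 3·t ≡ -1 (mod 5).
    Reduce coefficients mod 5: 3·t ≡ 4 (mod 5).
    The inverse of 3 mod 5 is 2 (since 3·2 = 6 = 1·5 + 1), so t ≡ 2·4 = 8 ≡ 3 (mod 5).
    Then x = 4 + 9·3 = 31, valid modulo lcm(9, 15) = 45: x ≡ 31 (mod 45).
  Combine with x ≡ 3 (mod 4): gcd(45, 4) = 1; 3 - 31 = -28, which IS divisible by 1, so compatible.
    Write x = 31 + 45·t and substitute into x ≡ 3 (mod 4): 45·t ≡ 3 − 31 = -28 (mod 4).
    Reduce coefficients mod 4: 1·t ≡ 0 (mod 4).
    So t ≡ 0 (mod 4).
    Then x = 31 + 45·0 = 31, valid modulo lcm(45, 4) = 180: x ≡ 31 (mod 180).
Verify: 31 mod 9 = 4, 31 mod 15 = 1, 31 mod 4 = 3.

x ≡ 31 (mod 180).


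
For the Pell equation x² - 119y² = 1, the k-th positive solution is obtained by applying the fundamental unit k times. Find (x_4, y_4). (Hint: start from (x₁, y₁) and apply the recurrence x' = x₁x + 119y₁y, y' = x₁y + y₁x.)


Step 1: Find the fundamental solution (x₁, y₁) of x² - 119y² = 1.
  Expand √119 as a continued fraction. a₀ = ⌊√119⌋ = 10; iterate m_{k+1} = d_k·a_k − m_k, d_{k+1} = (119 − m_{k+1}²)/d_k, a_{k+1} = ⌊(a₀ + m_{k+1})/d_{k+1}⌋ (starting m₀ = 0, d₀ = 1), with convergents p_k = a_k·p_{k-1} + p_{k-2}, q_k = a_k·q_{k-1} + q_{k-2} (p₋₁ = 1, q₋₁ = 0):
  k = 0: a₀ = 10; p₀/q₀ = 10/1; p₀² − 119·q₀² = 100 − 119 = -19.
  k = 1: m = 10, d = 19, a = ⌊(10 + 10)/19⌋ = 1; p/q = (1·10 + 1)/(1·1 + 0) = 11/1; p² − 119·q² = 121 − 119 = 2.
  k = 2: m = 9, d = 2, a = ⌊(10 + 9)/2⌋ = 9; p/q = (9·11 + 10)/(9·1 + 1) = 109/10; p² − 119·q² = 11881 − 11900 = -19.
  k = 3: m = 9, d = 19, a = ⌊(10 + 9)/19⌋ = 1; p/q = (1·109 + 11)/(1·10 + 1) = 120/11; p² − 119·q² = 14400 − 14399 = 1.
  The first convergent with p² − 119·q² = 1 gives the fundamental solution (x₁, y₁) = (120, 11).
Step 2: Apply the recurrence (x_{n+1}, y_{n+1}) = (x₁x_n + 119y₁y_n, x₁y_n + y₁x_n) repeatedly.
  From (x_1, y_1) = (120, 11): x_2 = 120·120 + 119·11·11 = 28799; y_2 = 120·11 + 11·120 = 2640.
  From (x_2, y_2) = (28799, 2640): x_3 = 120·28799 + 119·11·2640 = 6911640; y_3 = 120·2640 + 11·28799 = 633589.
  From (x_3, y_3) = (6911640, 633589): x_4 = 120·6911640 + 119·11·633589 = 1658764801; y_4 = 120·633589 + 11·6911640 = 152058720.
Step 3: Verify x_4² - 119·y_4² = 2751500665036569601 - 2751500665036569600 = 1 (should be 1). ✓

(x_1, y_1) = (120, 11); (x_4, y_4) = (1658764801, 152058720).


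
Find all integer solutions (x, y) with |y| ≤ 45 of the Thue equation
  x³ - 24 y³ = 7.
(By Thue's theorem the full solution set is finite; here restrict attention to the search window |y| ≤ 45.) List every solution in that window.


The equation is x³ - 24y³ = 7. For fixed y, x³ = 24·y³ + 7, so a solution requires the RHS to be a perfect cube.
Strategy: iterate y from -45 to 45, compute RHS = 24·y³ + 7, and check whether it is a (positive or negative) perfect cube.
Check small values of y:
  y = 0: RHS = 7 is not a perfect cube.
  y = 1: RHS = 31 is not a perfect cube.
  y = -1: RHS = -17 is not a perfect cube.
  y = 2: RHS = 199 is not a perfect cube.
  y = -2: RHS = -185 is not a perfect cube.
  y = 3: RHS = 655 is not a perfect cube.
  y = -3: RHS = -641 is not a perfect cube.
Continuing the search up to |y| = 45 finds no solutions either.
No (x, y) in the scanned range satisfies the equation.

No integer solutions with |y| ≤ 45.


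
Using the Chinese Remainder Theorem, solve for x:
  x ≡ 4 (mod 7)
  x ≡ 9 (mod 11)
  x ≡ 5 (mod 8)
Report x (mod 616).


Moduli 7, 11, 8 are pairwise coprime; by CRT there is a unique solution modulo M = 7 · 11 · 8 = 616.
Solve pairwise, accumulating the modulus:
  Start with x ≡ 4 (mod 7).
  Combine with x ≡ 9 (mod 11): since gcd(7, 11) = 1, we get a unique residue mod 77.
    Write x = 4 + 7·t and substitute into x ≡ 9 (mod 11): 7·t ≡ 9 − 4 = 5 (mod 11).
    The inverse of 7 mod 11 is 8 (since 7·8 = 56 = 5·11 + 1), so t ≡ 8·5 = 40 ≡ 7 (mod 11).
    Then x = 4 + 7·7 = 53, valid modulo lcm(7, 11) = 77: x ≡ 53 (mod 77).
  Combine with x ≡ 5 (mod 8): since gcd(77, 8) = 1, we get a unique residue mod 616.
    Write x = 53 + 77·t and substitute into x ≡ 5 (mod 8): 77·t ≡ 5 − 53 = -48 (mod 8).
    Reduce coefficients mod 8: 5·t ≡ 0 (mod 8).
    The inverse of 5 mod 8 is 5 (since 5·5 = 25 = 3·8 + 1), so t ≡ 5·0 = 0 ≡ 0 (mod 8).
    Then x = 53 + 77·0 = 53, valid modulo lcm(77, 8) = 616: x ≡ 53 (mod 616).
Verify: 53 mod 7 = 4 ✓, 53 mod 11 = 9 ✓, 53 mod 8 = 5 ✓.

x ≡ 53 (mod 616).


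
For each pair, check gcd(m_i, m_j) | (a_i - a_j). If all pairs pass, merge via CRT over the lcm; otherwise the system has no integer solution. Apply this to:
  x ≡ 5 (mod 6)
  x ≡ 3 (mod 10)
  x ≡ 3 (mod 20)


Moduli 6, 10, 20 are not pairwise coprime, so CRT works modulo lcm(m_i) when all pairwise compatibility conditions hold.
Pairwise compatibility: gcd(m_i, m_j) must divide a_i - a_j for every pair.
Merge one congruence at a time:
  Start: x ≡ 5 (mod 6).
  Combine with x ≡ 3 (mod 10): gcd(6, 10) = 2; 3 - 5 = -2, which IS divisible by 2, so compatible.
    Write x = 5 + 6·t and substitute into x ≡ 3 (mod 10): 6·t ≡ 3 − 5 = -2 (mod 10).
    Divide the congruence (and modulus) by g = 2: 3·t ≡ -1 (mod 5).
    Reduce coefficients mod 5: 3·t ≡ 4 (mod 5).
    The inverse of 3 mod 5 is 2 (since 3·2 = 6 = 1·5 + 1), so t ≡ 2·4 = 8 ≡ 3 (mod 5).
    Then x = 5 + 6·3 = 23, valid modulo lcm(6, 10) = 30: x ≡ 23 (mod 30).
  Combine with x ≡ 3 (mod 20): gcd(30, 20) = 10; 3 - 23 = -20, which IS divisible by 10, so compatible.
    Write x = 23 + 30·t and substitute into x ≡ 3 (mod 20): 30·t ≡ 3 − 23 = -20 (mod 20).
    Divide the congruence (and modulus) by g = 10: 3·t ≡ -2 (mod 2).
    Reduce coefficients mod 2: 1·t ≡ 0 (mod 2).
    So t ≡ 0 (mod 2).
    Then x = 23 + 30·0 = 23, valid modulo lcm(30, 20) = 60: x ≡ 23 (mod 60).
Verify: 23 mod 6 = 5, 23 mod 10 = 3, 23 mod 20 = 3.

x ≡ 23 (mod 60).


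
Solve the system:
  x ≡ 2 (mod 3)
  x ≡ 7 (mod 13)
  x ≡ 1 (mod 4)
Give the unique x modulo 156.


Moduli 3, 13, 4 are pairwise coprime; by CRT there is a unique solution modulo M = 3 · 13 · 4 = 156.
Solve pairwise, accumulating the modulus:
  Start with x ≡ 2 (mod 3).
  Combine with x ≡ 7 (mod 13): since gcd(3, 13) = 1, we get a unique residue mod 39.
    Write x = 2 + 3·t and substitute into x ≡ 7 (mod 13): 3·t ≡ 7 − 2 = 5 (mod 13).
    The inverse of 3 mod 13 is 9 (since 3·9 = 27 = 2·13 + 1), so t ≡ 9·5 = 45 ≡ 6 (mod 13).
    Then x = 2 + 3·6 = 20, valid modulo lcm(3, 13) = 39: x ≡ 20 (mod 39).
  Combine with x ≡ 1 (mod 4): since gcd(39, 4) = 1, we get a unique residue mod 156.
    Write x = 20 + 39·t and substitute into x ≡ 1 (mod 4): 39·t ≡ 1 − 20 = -19 (mod 4).
    Reduce coefficients mod 4: 3·t ≡ 1 (mod 4).
    The inverse of 3 mod 4 is 3 (since 3·3 = 9 = 2·4 + 1), so t ≡ 3·1 = 3 ≡ 3 (mod 4).
    Then x = 20 + 39·3 = 137, valid modulo lcm(39, 4) = 156: x ≡ 137 (mod 156).
Verify: 137 mod 3 = 2 ✓, 137 mod 13 = 7 ✓, 137 mod 4 = 1 ✓.

x ≡ 137 (mod 156).


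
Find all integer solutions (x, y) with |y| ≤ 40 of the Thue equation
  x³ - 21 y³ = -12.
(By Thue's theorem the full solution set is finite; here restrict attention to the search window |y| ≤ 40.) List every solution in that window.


The equation is x³ - 21y³ = -12. For fixed y, x³ = 21·y³ − 12, so a solution requires the RHS to be a perfect cube.
Strategy: iterate y from -40 to 40, compute RHS = 21·y³ − 12, and check whether it is a (positive or negative) perfect cube.
Check small values of y:
  y = 0: RHS = -12 is not a perfect cube.
  y = 1: RHS = 9 is not a perfect cube.
  y = -1: RHS = -33 is not a perfect cube.
  y = 2: RHS = 156 is not a perfect cube.
  y = -2: RHS = -180 is not a perfect cube.
  y = 3: RHS = 555 is not a perfect cube.
  y = -3: RHS = -579 is not a perfect cube.
Continuing the search up to |y| = 40 finds no solutions either.
No (x, y) in the scanned range satisfies the equation.

No integer solutions with |y| ≤ 40.


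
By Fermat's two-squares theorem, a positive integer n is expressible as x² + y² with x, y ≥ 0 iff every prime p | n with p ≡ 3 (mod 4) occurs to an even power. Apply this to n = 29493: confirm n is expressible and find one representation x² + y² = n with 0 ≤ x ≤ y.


Step 1: Factor n = 29493 = 3^2 · 29 · 113.
Step 2: Check the mod-4 condition on each prime factor: 3 ≡ 3 (mod 4), exponent 2 (must be even); 29 ≡ 1 (mod 4), exponent 1; 113 ≡ 1 (mod 4), exponent 1.
All primes ≡ 3 (mod 4) appear to even exponent (or don't appear), so by the two-squares theorem n IS expressible as a sum of two squares.
Step 3: Build a representation. Group n = k² · m with k = 3 and m = 29 · 113 = 3277 (a product of primes ≡ 1 (mod 4)); a representation of m scales to one of n via (k·x)² + (k·y)² = k²(x² + y²). Each prime p ≡ 1 (mod 4) is itself a sum of two squares; find a² by testing p − a² for a perfect square:
  29: 29 − 1² = 28, 29 − 2² = 25 = 5² ⇒ 29 = 2² + 5².
  113: 113 − 1² = 112, 113 − 2² = 109, 113 − 3² = 104, 113 − 4² = 97, 113 − 5² = 88, 113 − 6² = 77, 113 − 7² = 64 = 8² ⇒ 113 = 7² + 8².
  Combine using the Brahmagupta–Fibonacci identity (a² + b²)(c² + d²) = (ac − bd)² + (ad + bc)² = (ac + bd)² + (ad − bc)²:
  29 · 113 = 3277: from (2² + 5²)(7² + 8²), take (2·7 − 5·8, 2·8 + 5·7) = (14 − 40, 16 + 35) = (-26, 51); dropping signs (only squares matter) gives (26, 51); check 26² + 51² = 676 + 2601 = 3277 ✓.
  Scale by k = 3: (3·26, 3·51) = (78, 153).
Step 4: Order so x ≤ y and verify: 78² + 153² = 6084 + 23409 = 29493 = n. ✓

n = 29493 = 78² + 153² (one valid representation with x ≤ y).


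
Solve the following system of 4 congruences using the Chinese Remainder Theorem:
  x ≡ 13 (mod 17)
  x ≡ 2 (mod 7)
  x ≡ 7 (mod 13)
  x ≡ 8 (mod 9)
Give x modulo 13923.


Product of moduli M = 17 · 7 · 13 · 9 = 13923.
Merge one congruence at a time:
  Start: x ≡ 13 (mod 17).
  Combine with x ≡ 2 (mod 7); new modulus lcm = 119.
    Write x = 13 + 17·t and substitute into x ≡ 2 (mod 7): 17·t ≡ 2 − 13 = -11 (mod 7).
    Reduce coefficients mod 7: 3·t ≡ 3 (mod 7).
    The inverse of 3 mod 7 is 5 (since 3·5 = 15 = 2·7 + 1), so t ≡ 5·3 = 15 ≡ 1 (mod 7).
    Then x = 13 + 17·1 = 30, valid modulo lcm(17, 7) = 119: x ≡ 30 (mod 119).
  Combine with x ≡ 7 (mod 13); new modulus lcm = 1547.
    Write x = 30 + 119·t and substitute into x ≡ 7 (mod 13): 119·t ≡ 7 − 30 = -23 (mod 13).
    Reduce coefficients mod 13: 2·t ≡ 3 (mod 13).
    The inverse of 2 mod 13 is 7 (since 2·7 = 14 = 1·13 + 1), so t ≡ 7·3 = 21 ≡ 8 (mod 13).
    Then x = 30 + 119·8 = 982, valid modulo lcm(119, 13) = 1547: x ≡ 982 (mod 1547).
  Combine with x ≡ 8 (mod 9); new modulus lcm = 13923.
    Write x = 982 + 1547·t and substitute into x ≡ 8 (mod 9): 1547·t ≡ 8 − 982 = -974 (mod 9).
    Reduce coefficients mod 9: 8·t ≡ 7 (mod 9).
    The inverse of 8 mod 9 is 8 (since 8·8 = 64 = 7·9 + 1), so t ≡ 8·7 = 56 ≡ 2 (mod 9).
    Then x = 982 + 1547·2 = 4076, valid modulo lcm(1547, 9) = 13923: x ≡ 4076 (mod 13923).
Verify against each original: 4076 mod 17 = 13, 4076 mod 7 = 2, 4076 mod 13 = 7, 4076 mod 9 = 8.

x ≡ 4076 (mod 13923).
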